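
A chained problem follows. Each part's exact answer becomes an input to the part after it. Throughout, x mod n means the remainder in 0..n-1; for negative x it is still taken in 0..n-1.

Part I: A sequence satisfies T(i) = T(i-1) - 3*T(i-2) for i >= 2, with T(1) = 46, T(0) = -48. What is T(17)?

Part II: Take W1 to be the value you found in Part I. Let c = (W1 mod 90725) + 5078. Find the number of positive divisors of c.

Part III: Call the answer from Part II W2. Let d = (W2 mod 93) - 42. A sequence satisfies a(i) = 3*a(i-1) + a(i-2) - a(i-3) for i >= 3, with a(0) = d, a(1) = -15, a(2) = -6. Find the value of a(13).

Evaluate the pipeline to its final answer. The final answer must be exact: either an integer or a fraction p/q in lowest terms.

1179019

Part I: T(2) = 1*(46) - 3*(-48) = 190; iterating: T(2)=190, T(3)=52, T(4)=-518, T(5)=-674, T(6)=880, T(7)=2902, T(8)=262, T(9)=-8444, T(10)=-9230, T(11)=16102, T(12)=43792, T(13)=-4514, T(14)=-135890, T(15)=-122348, T(16)=285322, T(17)=652366; answer 652366
Part II: W1 = 652366; c = 22369; 22369 is prime, so its only divisors are 1 and 22369; count = 2; answer 2
Part III: W2 = 2; d = -40; a(3) = 3*(-6) + 1*(-15) - 1*(-40) = 7; iterating: a(3)=7, a(4)=30, a(5)=103, a(6)=332, a(7)=1069, a(8)=3436, a(9)=11045, a(10)=35502, a(11)=114115, a(12)=366802, a(13)=1179019; answer 1179019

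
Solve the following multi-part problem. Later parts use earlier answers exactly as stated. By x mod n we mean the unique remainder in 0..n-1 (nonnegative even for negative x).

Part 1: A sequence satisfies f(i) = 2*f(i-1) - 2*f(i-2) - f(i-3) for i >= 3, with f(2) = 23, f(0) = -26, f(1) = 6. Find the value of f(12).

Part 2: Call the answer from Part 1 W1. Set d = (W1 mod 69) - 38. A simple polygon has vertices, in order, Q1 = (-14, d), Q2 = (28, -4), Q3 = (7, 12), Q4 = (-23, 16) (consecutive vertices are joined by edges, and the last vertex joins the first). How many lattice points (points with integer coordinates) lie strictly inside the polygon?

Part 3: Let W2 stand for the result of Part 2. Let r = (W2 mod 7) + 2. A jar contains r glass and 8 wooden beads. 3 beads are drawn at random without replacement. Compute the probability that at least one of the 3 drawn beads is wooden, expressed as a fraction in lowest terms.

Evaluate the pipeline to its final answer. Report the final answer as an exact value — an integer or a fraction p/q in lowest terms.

Part 1: f(3) = 2*(23) - 2*(6) - 1*(-26) = 60; iterating: f(3)=60, f(4)=68, f(5)=-7, f(6)=-210, f(7)=-474, f(8)=-521, f(9)=116, f(10)=1748, f(11)=3785, f(12)=3958; answer 3958
Part 2: W1 = 3958; d = -13; cross terms: (-14*-4 - 28*-13)=420, (28*12 - 7*-4)=364, (7*16 - -23*12)=388, (-23*-13 - -14*16)=523; twice the area = |1695| = 1695; area = 1695/2; boundary points = 3 + 1 + 2 + 1 = 7; strictly interior points = area - boundary/2 + 1 = 845; answer 845
Part 3: W2 = 845; r = 7; total draws C(15,3) = 455; complement C(7,3) = 35; favorable 455 - 35 = 420; P = 12/13; answer 12/13

12/13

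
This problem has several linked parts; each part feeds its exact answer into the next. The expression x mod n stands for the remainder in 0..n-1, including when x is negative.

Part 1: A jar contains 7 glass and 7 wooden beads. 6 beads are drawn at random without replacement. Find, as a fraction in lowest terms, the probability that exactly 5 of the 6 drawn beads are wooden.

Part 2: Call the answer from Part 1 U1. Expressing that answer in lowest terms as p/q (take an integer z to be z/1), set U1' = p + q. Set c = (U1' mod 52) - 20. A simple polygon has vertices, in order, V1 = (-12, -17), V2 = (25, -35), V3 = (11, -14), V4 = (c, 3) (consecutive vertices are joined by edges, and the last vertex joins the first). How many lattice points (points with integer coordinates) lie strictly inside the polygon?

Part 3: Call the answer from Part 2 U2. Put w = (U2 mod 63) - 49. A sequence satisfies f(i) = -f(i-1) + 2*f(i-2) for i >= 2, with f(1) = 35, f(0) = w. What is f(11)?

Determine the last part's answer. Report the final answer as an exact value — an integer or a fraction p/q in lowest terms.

21177

Part 1: total draws C(14,6) = 3003; favorable C(7,5)*C(7,1) = 147; P = 7/143; answer 7/143
Part 2: U1 = 7/143; threaded value p + q = 150; c = 26; cross terms: (-12*-35 - 25*-17)=845, (25*-14 - 11*-35)=35, (11*3 - 26*-14)=397, (26*-17 - -12*3)=-406; twice the area = |871| = 871; area = 871/2; boundary points = 1 + 7 + 1 + 2 = 11; strictly interior points = area - boundary/2 + 1 = 431; answer 431
Part 3: U2 = 431; w = 4; f(2) = -1*(35) + 2*(4) = -27; iterating: f(2)=-27, f(3)=97, f(4)=-151, f(5)=345, f(6)=-647, f(7)=1337, f(8)=-2631, f(9)=5305, f(10)=-10567, f(11)=21177; answer 21177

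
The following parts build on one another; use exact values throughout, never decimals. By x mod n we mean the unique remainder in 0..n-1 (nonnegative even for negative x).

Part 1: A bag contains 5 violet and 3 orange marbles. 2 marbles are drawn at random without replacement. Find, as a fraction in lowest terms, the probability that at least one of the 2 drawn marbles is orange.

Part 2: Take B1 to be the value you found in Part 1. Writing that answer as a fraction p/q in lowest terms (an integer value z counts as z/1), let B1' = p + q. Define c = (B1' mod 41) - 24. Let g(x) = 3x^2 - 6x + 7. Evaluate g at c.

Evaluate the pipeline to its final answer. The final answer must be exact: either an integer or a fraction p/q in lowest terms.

16

Part 1: total draws C(8,2) = 28; complement C(5,2) = 10; favorable 28 - 10 = 18; P = 9/14; answer 9/14
Part 2: B1 = 9/14; threaded value p + q = 23; c = -1; 3*(-1)^2 - 6*(-1)^1 + 7 = (3) + (6) + (7) = 16; answer 16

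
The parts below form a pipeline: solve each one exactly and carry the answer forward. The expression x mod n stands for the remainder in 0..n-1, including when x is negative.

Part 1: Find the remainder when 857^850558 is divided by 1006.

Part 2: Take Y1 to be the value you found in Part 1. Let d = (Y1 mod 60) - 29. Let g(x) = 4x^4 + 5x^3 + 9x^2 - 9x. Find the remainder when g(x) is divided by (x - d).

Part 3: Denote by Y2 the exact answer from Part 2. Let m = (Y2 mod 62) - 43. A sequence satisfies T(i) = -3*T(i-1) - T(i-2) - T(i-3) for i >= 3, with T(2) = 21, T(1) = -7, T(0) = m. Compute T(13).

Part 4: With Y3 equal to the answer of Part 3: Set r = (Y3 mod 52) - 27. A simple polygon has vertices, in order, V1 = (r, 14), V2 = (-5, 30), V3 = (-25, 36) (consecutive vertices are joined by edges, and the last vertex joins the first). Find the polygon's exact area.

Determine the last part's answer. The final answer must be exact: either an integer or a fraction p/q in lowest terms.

Part 1: squarings mod 1006: 857^1=857, 857^2=69, 857^4=737, 857^8=935, 857^16=11, 857^32=121, 857^64=557, 857^128=401, 857^256=847, 857^512=131, 857^1024=59, 857^2048=463, 857^4096=91, 857^8192=233, 857^16384=971, 857^32768=219, 857^65536=679, 857^131072=293, 857^262144=339, 857^524288=237; 857^850558 = 857^2 * 857^4 * 857^8 * 857^16 * 857^32 * 857^64 * 857^512 * 857^2048 * 857^4096 * 857^8192 * 857^16384 * 857^32768 * 857^262144 * 857^524288 = 343 (mod 1006); answer 343
Part 2: Y1 = 343; d = 14; remainder = value at the root: 4*(14)^4 + 5*(14)^3 + 9*(14)^2 - 9*(14)^1 = (153664) + (13720) + (1764) + (-126) = 169022; answer 169022
Part 3: Y2 = 169022; m = -33; T(3) = -3*(21) - 1*(-7) - 1*(-33) = -23; iterating: T(3)=-23, T(4)=55, T(5)=-163, T(6)=457, T(7)=-1263, T(8)=3495, T(9)=-9679, T(10)=26805, T(11)=-74231, T(12)=205567, T(13)=-569275; answer -569275
Part 4: Y3 = -569275; r = -6; cross terms: (-6*30 - -5*14)=-110, (-5*36 - -25*30)=570, (-25*14 - -6*36)=-134; twice the area = |326| = 326; area = 163; answer 163

163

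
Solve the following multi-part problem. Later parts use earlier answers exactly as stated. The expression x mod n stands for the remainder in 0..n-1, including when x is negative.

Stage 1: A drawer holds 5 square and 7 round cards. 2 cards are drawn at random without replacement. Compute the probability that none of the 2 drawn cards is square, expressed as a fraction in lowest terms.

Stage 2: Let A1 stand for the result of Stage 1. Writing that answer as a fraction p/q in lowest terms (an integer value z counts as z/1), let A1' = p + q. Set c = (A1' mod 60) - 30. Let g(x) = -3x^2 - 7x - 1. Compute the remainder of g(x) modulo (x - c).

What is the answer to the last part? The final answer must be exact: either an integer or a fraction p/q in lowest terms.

Stage 1: total draws C(12,2) = 66; favorable C(7,2) = 21; P = 7/22; answer 7/22
Stage 2: A1 = 7/22; threaded value p + q = 29; c = -1; remainder = value at the root: -3*(-1)^2 - 7*(-1)^1 - 1 = (-3) + (7) + (-1) = 3; answer 3

3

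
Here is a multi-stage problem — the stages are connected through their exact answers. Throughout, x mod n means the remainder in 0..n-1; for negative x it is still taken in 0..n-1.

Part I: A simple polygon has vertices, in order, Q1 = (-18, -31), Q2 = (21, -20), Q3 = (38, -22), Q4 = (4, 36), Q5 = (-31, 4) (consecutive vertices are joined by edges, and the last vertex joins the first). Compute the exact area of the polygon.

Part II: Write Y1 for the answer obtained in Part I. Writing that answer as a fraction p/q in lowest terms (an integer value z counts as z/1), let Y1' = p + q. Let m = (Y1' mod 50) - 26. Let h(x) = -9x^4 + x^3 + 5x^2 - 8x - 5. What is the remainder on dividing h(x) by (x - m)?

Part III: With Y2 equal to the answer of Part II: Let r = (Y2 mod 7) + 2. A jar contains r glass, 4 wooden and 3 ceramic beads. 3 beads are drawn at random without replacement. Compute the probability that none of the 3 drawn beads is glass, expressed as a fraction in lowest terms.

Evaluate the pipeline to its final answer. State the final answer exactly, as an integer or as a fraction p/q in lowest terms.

7/24

Part I: cross terms: (-18*-20 - 21*-31)=1011, (21*-22 - 38*-20)=298, (38*36 - 4*-22)=1456, (4*4 - -31*36)=1132, (-31*-31 - -18*4)=1033; twice the area = |4930| = 4930; area = 2465; answer 2465
Part II: Y1 = 2465; threaded value p + q = 2466; m = -10; remainder = value at the root: -9*(-10)^4 + 1*(-10)^3 + 5*(-10)^2 - 8*(-10)^1 - 5 = (-90000) + (-1000) + (500) + (80) + (-5) = -90425; answer -90425
Part III: Y2 = -90425; r = 3; total draws C(10,3) = 120; favorable C(7,3) = 35; P = 7/24; answer 7/24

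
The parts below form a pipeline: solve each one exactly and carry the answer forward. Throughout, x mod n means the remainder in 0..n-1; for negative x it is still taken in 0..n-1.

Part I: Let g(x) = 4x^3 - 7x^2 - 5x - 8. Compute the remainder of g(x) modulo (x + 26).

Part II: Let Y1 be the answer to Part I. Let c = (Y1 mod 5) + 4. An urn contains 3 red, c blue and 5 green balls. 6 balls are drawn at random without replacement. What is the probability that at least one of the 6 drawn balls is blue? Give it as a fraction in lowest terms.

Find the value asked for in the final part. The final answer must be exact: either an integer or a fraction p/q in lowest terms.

Part I: remainder = value at the root: 4*(-26)^3 - 7*(-26)^2 - 5*(-26)^1 - 8 = (-70304) + (-4732) + (130) + (-8) = -74914; answer -74914
Part II: Y1 = -74914; c = 5; total draws C(13,6) = 1716; complement C(8,6) = 28; favorable 1716 - 28 = 1688; P = 422/429; answer 422/429

422/429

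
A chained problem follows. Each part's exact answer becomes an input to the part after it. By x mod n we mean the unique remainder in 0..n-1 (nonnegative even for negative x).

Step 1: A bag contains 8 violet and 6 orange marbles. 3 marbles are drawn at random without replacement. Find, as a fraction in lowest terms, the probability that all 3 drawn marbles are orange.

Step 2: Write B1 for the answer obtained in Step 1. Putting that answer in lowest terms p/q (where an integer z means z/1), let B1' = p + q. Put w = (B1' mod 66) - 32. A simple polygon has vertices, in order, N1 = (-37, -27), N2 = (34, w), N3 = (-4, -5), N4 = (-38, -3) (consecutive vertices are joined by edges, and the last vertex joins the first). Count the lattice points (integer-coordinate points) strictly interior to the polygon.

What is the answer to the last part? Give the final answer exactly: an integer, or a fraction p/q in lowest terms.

Step 1: total draws C(14,3) = 364; favorable C(6,3) = 20; P = 5/91; answer 5/91
Step 2: B1 = 5/91; threaded value p + q = 96; w = -2; cross terms: (-37*-2 - 34*-27)=992, (34*-5 - -4*-2)=-178, (-4*-3 - -38*-5)=-178, (-38*-27 - -37*-3)=915; twice the area = |1551| = 1551; area = 1551/2; boundary points = 1 + 1 + 2 + 1 = 5; strictly interior points = area - boundary/2 + 1 = 774; answer 774

774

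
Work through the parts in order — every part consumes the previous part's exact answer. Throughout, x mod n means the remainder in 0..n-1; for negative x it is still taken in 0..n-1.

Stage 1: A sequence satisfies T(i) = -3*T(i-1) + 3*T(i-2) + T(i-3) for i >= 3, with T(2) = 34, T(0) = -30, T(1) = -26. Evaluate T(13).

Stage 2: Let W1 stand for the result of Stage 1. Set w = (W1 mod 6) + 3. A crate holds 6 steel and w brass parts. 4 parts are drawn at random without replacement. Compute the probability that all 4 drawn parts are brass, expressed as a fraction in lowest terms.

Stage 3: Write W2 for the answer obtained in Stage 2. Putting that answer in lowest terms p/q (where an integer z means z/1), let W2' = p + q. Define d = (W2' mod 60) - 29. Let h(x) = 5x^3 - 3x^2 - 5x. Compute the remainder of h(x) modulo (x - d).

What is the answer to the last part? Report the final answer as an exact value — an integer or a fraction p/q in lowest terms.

Stage 1: T(3) = -3*(34) + 3*(-26) + 1*(-30) = -210; iterating: T(3)=-210, T(4)=706, T(5)=-2714, T(6)=10050, T(7)=-37586, T(8)=140194, T(9)=-523290, T(10)=1952866, T(11)=-7288274, T(12)=27200130, T(13)=-101512346; answer -101512346
Stage 2: W1 = -101512346; w = 7; total draws C(13,4) = 715; favorable C(7,4) = 35; P = 7/143; answer 7/143
Stage 3: W2 = 7/143; threaded value p + q = 150; d = 1; remainder = value at the root: 5*(1)^3 - 3*(1)^2 - 5*(1)^1 = (5) + (-3) + (-5) = -3; answer -3

-3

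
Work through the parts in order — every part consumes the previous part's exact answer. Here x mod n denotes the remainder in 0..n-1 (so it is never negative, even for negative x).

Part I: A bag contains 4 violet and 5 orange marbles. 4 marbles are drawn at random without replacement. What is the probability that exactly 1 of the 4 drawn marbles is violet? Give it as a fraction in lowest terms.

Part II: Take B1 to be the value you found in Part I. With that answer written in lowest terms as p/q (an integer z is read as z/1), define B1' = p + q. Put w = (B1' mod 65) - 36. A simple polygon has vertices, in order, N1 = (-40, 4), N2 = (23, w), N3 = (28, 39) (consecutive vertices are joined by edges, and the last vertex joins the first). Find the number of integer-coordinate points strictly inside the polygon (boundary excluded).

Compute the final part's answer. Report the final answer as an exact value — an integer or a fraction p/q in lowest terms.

Part I: total draws C(9,4) = 126; favorable C(4,1)*C(5,3) = 40; P = 20/63; answer 20/63
Part II: B1 = 20/63; threaded value p + q = 83; w = -18; cross terms: (-40*-18 - 23*4)=628, (23*39 - 28*-18)=1401, (28*4 - -40*39)=1672; twice the area = |3701| = 3701; area = 3701/2; boundary points = 1 + 1 + 1 = 3; strictly interior points = area - boundary/2 + 1 = 1850; answer 1850

1850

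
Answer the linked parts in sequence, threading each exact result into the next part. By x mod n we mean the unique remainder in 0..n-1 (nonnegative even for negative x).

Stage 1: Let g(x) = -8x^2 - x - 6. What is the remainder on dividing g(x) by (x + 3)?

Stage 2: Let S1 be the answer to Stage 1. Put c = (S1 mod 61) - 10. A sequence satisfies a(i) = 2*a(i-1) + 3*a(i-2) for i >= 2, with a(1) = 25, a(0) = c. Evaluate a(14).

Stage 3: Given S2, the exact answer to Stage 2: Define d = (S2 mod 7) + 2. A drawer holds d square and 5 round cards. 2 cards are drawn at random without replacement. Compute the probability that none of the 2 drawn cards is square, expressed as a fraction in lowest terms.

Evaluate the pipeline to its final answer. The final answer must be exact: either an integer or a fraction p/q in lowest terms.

10/21

Stage 1: remainder = value at the root: -8*(-3)^2 - 1*(-3)^1 - 6 = (-72) + (3) + (-6) = -75; answer -75
Stage 2: S1 = -75; c = 37; a(2) = 2*(25) + 3*(37) = 161; iterating: a(2)=161, a(3)=397, a(4)=1277, a(5)=3745, a(6)=11321, a(7)=33877, a(8)=101717, a(9)=305065, a(10)=915281, a(11)=2745757, a(12)=8237357, a(13)=24711985, a(14)=74136041; answer 74136041
Stage 3: S2 = 74136041; d = 2; total draws C(7,2) = 21; favorable C(5,2) = 10; P = 10/21; answer 10/21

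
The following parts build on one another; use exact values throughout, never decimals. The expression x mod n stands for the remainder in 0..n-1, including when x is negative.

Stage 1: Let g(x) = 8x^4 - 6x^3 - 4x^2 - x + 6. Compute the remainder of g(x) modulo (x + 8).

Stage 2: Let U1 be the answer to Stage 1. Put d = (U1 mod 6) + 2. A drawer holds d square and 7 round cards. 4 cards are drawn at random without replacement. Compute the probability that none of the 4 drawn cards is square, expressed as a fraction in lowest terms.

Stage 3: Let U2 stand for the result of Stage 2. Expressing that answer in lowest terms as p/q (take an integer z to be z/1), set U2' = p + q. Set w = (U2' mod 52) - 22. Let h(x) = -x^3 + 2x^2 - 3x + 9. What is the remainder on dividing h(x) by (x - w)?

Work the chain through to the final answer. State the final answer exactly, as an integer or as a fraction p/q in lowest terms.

7

Stage 1: remainder = value at the root: 8*(-8)^4 - 6*(-8)^3 - 4*(-8)^2 - 1*(-8)^1 + 6 = (32768) + (3072) + (-256) + (8) + (6) = 35598; answer 35598
Stage 2: U1 = 35598; d = 2; total draws C(9,4) = 126; favorable C(7,4) = 35; P = 5/18; answer 5/18
Stage 3: U2 = 5/18; threaded value p + q = 23; w = 1; remainder = value at the root: -1*(1)^3 + 2*(1)^2 - 3*(1)^1 + 9 = (-1) + (2) + (-3) + (9) = 7; answer 7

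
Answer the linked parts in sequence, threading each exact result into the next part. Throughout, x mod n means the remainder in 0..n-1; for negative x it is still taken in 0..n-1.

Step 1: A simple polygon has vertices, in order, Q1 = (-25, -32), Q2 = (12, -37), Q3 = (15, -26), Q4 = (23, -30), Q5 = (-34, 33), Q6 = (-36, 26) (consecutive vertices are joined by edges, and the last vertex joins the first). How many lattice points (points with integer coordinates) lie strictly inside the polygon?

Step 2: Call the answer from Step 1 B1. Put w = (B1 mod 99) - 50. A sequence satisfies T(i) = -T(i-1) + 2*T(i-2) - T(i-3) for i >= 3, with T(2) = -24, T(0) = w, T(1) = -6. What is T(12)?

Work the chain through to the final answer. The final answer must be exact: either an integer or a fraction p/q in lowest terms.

-1045

Step 1: cross terms: (-25*-37 - 12*-32)=1309, (12*-26 - 15*-37)=243, (15*-30 - 23*-26)=148, (23*33 - -34*-30)=-261, (-34*26 - -36*33)=304, (-36*-32 - -25*26)=1802; twice the area = |3545| = 3545; area = 3545/2; boundary points = 1 + 1 + 4 + 3 + 1 + 1 = 11; strictly interior points = area - boundary/2 + 1 = 1768; answer 1768
Step 2: B1 = 1768; w = 35; T(3) = -1*(-24) + 2*(-6) - 1*(35) = -23; iterating: T(3)=-23, T(4)=-19, T(5)=-3, T(6)=-12, T(7)=25, T(8)=-46, T(9)=108, T(10)=-225, T(11)=487, T(12)=-1045; answer -1045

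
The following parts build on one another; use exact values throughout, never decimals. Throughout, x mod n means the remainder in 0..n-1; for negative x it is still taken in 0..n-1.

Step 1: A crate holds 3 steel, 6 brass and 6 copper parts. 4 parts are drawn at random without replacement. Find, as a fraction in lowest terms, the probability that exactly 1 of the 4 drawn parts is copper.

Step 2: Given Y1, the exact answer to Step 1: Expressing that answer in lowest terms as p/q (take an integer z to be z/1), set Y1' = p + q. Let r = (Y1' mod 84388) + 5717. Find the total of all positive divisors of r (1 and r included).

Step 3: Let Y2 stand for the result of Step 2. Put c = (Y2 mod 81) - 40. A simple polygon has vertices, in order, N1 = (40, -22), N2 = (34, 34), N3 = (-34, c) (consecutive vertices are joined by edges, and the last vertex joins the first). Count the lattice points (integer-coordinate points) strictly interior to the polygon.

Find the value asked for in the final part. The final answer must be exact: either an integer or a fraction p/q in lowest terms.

1990

Step 1: total draws C(15,4) = 1365; favorable C(6,1)*C(9,3) = 504; P = 24/65; answer 24/65
Step 2: Y1 = 24/65; threaded value p + q = 89; r = 5806; 5806 = 2 * 2903; sigma = (1 + 2) * (1 + 2903) = 3 * 2904 = 8712; answer 8712
Step 3: Y2 = 8712; c = 5; cross terms: (40*34 - 34*-22)=2108, (34*5 - -34*34)=1326, (-34*-22 - 40*5)=548; twice the area = |3982| = 3982; area = 1991; boundary points = 2 + 1 + 1 = 4; strictly interior points = area - boundary/2 + 1 = 1990; answer 1990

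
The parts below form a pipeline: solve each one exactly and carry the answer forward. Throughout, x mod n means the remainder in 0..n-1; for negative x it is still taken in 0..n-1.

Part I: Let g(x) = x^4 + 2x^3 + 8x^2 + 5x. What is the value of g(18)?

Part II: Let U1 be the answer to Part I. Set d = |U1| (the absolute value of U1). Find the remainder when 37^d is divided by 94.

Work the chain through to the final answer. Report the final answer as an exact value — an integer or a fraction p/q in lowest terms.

Part I: 1*(18)^4 + 2*(18)^3 + 8*(18)^2 + 5*(18)^1 = (104976) + (11664) + (2592) + (90) = 119322; answer 119322
Part II: U1 = 119322; d = 119322; squarings mod 94: 37^1=37, 37^2=53, 37^4=83, 37^8=27, 37^16=71, 37^32=59, 37^64=3, 37^128=9, 37^256=81, 37^512=75, 37^1024=79, 37^2048=37, 37^4096=53, 37^8192=83, 37^16384=27, 37^32768=71, 37^65536=59; 37^119322 = 37^2 * 37^8 * 37^16 * 37^512 * 37^4096 * 37^16384 * 37^32768 * 37^65536 = 55 (mod 94); answer 55

55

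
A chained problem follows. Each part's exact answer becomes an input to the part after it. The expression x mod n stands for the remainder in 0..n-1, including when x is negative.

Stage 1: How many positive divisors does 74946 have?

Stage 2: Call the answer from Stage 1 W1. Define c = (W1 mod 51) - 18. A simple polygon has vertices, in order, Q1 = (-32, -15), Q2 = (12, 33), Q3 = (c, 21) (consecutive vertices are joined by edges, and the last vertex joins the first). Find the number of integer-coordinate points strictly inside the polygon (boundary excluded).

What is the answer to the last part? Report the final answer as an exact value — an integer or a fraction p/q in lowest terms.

261

Stage 1: 74946 = 2 * 3 * 12491; number of divisors = (1+1) * (1+1) * (1+1) = 8; answer 8
Stage 2: W1 = 8; c = -10; cross terms: (-32*33 - 12*-15)=-876, (12*21 - -10*33)=582, (-10*-15 - -32*21)=822; twice the area = |528| = 528; area = 264; boundary points = 4 + 2 + 2 = 8; strictly interior points = area - boundary/2 + 1 = 261; answer 261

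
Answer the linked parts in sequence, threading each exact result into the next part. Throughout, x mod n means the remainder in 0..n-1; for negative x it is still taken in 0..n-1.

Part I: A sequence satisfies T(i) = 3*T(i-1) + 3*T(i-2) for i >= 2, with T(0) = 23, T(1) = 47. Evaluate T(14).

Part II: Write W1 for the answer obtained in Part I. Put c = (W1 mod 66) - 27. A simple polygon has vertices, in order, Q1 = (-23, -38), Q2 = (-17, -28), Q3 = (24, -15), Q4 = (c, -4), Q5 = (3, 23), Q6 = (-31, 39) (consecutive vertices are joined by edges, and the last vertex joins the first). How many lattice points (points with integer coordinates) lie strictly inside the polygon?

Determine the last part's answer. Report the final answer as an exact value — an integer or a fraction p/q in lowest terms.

Part I: T(2) = 3*(47) + 3*(23) = 210; iterating: T(2)=210, T(3)=771, T(4)=2943, T(5)=11142, T(6)=42255, T(7)=160191, T(8)=607338, T(9)=2302587, T(10)=8729775, T(11)=33097086, T(12)=125480583, T(13)=475733007, T(14)=1803640770; answer 1803640770
Part II: W1 = 1803640770; c = 3; cross terms: (-23*-28 - -17*-38)=-2, (-17*-15 - 24*-28)=927, (24*-4 - 3*-15)=-51, (3*23 - 3*-4)=81, (3*39 - -31*23)=830, (-31*-38 - -23*39)=2075; twice the area = |3860| = 3860; area = 1930; boundary points = 2 + 1 + 1 + 27 + 2 + 1 = 34; strictly interior points = area - boundary/2 + 1 = 1914; answer 1914

1914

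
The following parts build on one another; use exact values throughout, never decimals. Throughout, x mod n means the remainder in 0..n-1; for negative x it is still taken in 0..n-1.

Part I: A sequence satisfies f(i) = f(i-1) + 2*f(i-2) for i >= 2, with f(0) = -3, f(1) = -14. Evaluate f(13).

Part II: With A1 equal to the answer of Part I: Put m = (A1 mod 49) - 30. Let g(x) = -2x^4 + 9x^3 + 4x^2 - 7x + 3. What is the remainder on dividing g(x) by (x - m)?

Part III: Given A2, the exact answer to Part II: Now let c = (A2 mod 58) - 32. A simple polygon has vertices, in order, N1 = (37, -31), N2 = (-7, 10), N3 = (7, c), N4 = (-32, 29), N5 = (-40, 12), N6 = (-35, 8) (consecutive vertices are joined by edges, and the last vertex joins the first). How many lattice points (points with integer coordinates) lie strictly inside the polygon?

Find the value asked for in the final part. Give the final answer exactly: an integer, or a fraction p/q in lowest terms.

Part I: f(2) = 1*(-14) + 2*(-3) = -20; iterating: f(2)=-20, f(3)=-48, f(4)=-88, f(5)=-184, f(6)=-360, f(7)=-728, f(8)=-1448, f(9)=-2904, f(10)=-5800, f(11)=-11608, f(12)=-23208, f(13)=-46424; answer -46424
Part II: A1 = -46424; m = -2; remainder = value at the root: -2*(-2)^4 + 9*(-2)^3 + 4*(-2)^2 - 7*(-2)^1 + 3 = (-32) + (-72) + (16) + (14) + (3) = -71; answer -71
Part III: A2 = -71; c = 13; cross terms: (37*10 - -7*-31)=153, (-7*13 - 7*10)=-161, (7*29 - -32*13)=619, (-32*12 - -40*29)=776, (-40*8 - -35*12)=100, (-35*-31 - 37*8)=789; twice the area = |2276| = 2276; area = 1138; boundary points = 1 + 1 + 1 + 1 + 1 + 3 = 8; strictly interior points = area - boundary/2 + 1 = 1135; answer 1135

1135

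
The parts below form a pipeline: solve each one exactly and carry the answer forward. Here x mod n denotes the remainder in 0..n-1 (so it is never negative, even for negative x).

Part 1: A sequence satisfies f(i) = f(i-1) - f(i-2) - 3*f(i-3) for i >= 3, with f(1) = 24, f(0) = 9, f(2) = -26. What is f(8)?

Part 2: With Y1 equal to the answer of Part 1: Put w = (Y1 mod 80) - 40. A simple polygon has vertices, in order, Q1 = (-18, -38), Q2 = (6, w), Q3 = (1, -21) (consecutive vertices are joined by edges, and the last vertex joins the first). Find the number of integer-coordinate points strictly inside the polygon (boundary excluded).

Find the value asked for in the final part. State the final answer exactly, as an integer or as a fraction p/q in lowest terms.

Part 1: f(3) = 1*(-26) - 1*(24) - 3*(9) = -77; iterating: f(3)=-77, f(4)=-123, f(5)=32, f(6)=386, f(7)=723, f(8)=241; answer 241
Part 2: Y1 = 241; w = -39; cross terms: (-18*-39 - 6*-38)=930, (6*-21 - 1*-39)=-87, (1*-38 - -18*-21)=-416; twice the area = |427| = 427; area = 427/2; boundary points = 1 + 1 + 1 = 3; strictly interior points = area - boundary/2 + 1 = 213; answer 213

213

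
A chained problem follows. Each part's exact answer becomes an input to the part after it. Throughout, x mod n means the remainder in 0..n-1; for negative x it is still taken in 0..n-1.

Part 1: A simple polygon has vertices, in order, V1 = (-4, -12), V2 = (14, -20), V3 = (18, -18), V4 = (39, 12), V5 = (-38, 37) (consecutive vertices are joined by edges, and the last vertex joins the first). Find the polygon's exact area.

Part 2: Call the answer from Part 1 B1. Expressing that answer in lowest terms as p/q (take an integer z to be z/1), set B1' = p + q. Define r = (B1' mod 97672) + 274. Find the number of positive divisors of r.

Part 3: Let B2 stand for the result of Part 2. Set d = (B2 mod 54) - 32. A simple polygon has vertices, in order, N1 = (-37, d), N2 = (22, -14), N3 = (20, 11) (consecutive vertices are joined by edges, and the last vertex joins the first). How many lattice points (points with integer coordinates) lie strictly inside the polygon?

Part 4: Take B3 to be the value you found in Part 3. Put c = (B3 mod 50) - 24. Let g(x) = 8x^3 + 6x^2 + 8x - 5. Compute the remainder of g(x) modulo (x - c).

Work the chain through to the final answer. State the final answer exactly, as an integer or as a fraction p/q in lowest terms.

100689

Part 1: cross terms: (-4*-20 - 14*-12)=248, (14*-18 - 18*-20)=108, (18*12 - 39*-18)=918, (39*37 - -38*12)=1899, (-38*-12 - -4*37)=604; twice the area = |3777| = 3777; area = 3777/2; answer 3777/2
Part 2: B1 = 3777/2; threaded value p + q = 3779; r = 4053; 4053 = 3 * 7 * 193; number of divisors = (1+1) * (1+1) * (1+1) = 8; answer 8
Part 3: B2 = 8; d = -24; cross terms: (-37*-14 - 22*-24)=1046, (22*11 - 20*-14)=522, (20*-24 - -37*11)=-73; twice the area = |1495| = 1495; area = 1495/2; boundary points = 1 + 1 + 1 = 3; strictly interior points = area - boundary/2 + 1 = 747; answer 747
Part 4: B3 = 747; c = 23; remainder = value at the root: 8*(23)^3 + 6*(23)^2 + 8*(23)^1 - 5 = (97336) + (3174) + (184) + (-5) = 100689; answer 100689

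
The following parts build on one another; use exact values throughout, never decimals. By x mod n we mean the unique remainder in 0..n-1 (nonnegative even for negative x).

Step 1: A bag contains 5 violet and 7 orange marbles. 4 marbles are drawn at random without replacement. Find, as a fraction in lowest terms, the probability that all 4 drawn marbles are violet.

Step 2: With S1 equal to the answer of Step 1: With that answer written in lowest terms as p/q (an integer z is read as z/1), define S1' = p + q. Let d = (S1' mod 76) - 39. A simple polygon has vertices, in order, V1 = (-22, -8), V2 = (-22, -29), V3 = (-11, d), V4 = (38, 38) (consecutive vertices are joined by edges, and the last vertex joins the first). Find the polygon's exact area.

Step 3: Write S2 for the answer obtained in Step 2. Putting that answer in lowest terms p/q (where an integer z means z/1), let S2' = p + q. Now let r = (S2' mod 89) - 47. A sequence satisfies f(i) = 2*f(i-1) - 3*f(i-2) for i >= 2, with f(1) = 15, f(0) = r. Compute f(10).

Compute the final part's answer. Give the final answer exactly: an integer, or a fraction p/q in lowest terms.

9525

Step 1: total draws C(12,4) = 495; favorable C(5,4) = 5; P = 1/99; answer 1/99
Step 2: S1 = 1/99; threaded value p + q = 100; d = -15; cross terms: (-22*-29 - -22*-8)=462, (-22*-15 - -11*-29)=11, (-11*38 - 38*-15)=152, (38*-8 - -22*38)=532; twice the area = |1157| = 1157; area = 1157/2; answer 1157/2
Step 3: S2 = 1157/2; threaded value p + q = 1159; r = -45; f(2) = 2*(15) - 3*(-45) = 165; iterating: f(2)=165, f(3)=285, f(4)=75, f(5)=-705, f(6)=-1635, f(7)=-1155, f(8)=2595, f(9)=8655, f(10)=9525; answer 9525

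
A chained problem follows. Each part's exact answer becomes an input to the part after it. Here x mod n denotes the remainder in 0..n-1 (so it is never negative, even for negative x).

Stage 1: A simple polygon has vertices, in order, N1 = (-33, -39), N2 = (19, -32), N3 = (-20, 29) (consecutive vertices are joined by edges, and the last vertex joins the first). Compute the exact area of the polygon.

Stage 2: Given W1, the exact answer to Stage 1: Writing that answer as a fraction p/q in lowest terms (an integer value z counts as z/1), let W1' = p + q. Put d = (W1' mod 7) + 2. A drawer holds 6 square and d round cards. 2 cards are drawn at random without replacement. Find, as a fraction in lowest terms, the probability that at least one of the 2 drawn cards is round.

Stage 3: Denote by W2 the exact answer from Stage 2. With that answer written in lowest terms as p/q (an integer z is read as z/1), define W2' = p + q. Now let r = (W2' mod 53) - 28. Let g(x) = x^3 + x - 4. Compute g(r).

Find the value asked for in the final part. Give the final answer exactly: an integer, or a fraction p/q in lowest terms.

Stage 1: cross terms: (-33*-32 - 19*-39)=1797, (19*29 - -20*-32)=-89, (-20*-39 - -33*29)=1737; twice the area = |3445| = 3445; area = 3445/2; answer 3445/2
Stage 2: W1 = 3445/2; threaded value p + q = 3447; d = 5; total draws C(11,2) = 55; complement C(6,2) = 15; favorable 55 - 15 = 40; P = 8/11; answer 8/11
Stage 3: W2 = 8/11; threaded value p + q = 19; r = -9; 1*(-9)^3 + 1*(-9)^1 - 4 = (-729) + (-9) + (-4) = -742; answer -742

-742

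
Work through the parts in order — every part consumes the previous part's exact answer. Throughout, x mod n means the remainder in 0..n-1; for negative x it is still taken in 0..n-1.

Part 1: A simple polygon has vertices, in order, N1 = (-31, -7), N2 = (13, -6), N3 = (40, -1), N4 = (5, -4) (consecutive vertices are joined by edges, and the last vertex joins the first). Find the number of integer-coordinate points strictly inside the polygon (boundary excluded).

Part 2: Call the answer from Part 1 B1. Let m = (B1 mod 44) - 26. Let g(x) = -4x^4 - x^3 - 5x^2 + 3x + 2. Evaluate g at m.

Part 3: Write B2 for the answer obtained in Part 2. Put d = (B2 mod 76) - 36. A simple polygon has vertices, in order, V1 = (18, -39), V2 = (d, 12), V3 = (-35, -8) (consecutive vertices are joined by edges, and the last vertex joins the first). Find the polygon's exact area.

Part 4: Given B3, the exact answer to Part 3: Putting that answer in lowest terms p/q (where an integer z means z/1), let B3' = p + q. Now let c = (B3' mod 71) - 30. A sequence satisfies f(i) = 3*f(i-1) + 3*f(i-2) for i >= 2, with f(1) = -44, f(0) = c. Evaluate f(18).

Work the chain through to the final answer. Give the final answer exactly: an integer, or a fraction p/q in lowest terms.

Part 1: cross terms: (-31*-6 - 13*-7)=277, (13*-1 - 40*-6)=227, (40*-4 - 5*-1)=-155, (5*-7 - -31*-4)=-159; twice the area = |190| = 190; area = 95; boundary points = 1 + 1 + 1 + 3 = 6; strictly interior points = area - boundary/2 + 1 = 93; answer 93
Part 2: B1 = 93; m = -21; -4*(-21)^4 - 1*(-21)^3 - 5*(-21)^2 + 3*(-21)^1 + 2 = (-777924) + (9261) + (-2205) + (-63) + (2) = -770929; answer -770929
Part 3: B2 = -770929; d = -21; cross terms: (18*12 - -21*-39)=-603, (-21*-8 - -35*12)=588, (-35*-39 - 18*-8)=1509; twice the area = |1494| = 1494; area = 747; answer 747
Part 4: B3 = 747; threaded value p + q = 748; c = 8; f(2) = 3*(-44) + 3*(8) = -108; iterating: f(2)=-108, f(3)=-456, f(4)=-1692, f(5)=-6444, f(6)=-24408, f(7)=-92556, f(8)=-350892, f(9)=-1330344, f(10)=-5043708, f(11)=-19122156, f(12)=-72497592, f(13)=-274859244, f(14)=-1042070508, f(15)=-3950789256, f(16)=-14978579292, f(17)=-56788105644, f(18)=-215300054808; answer -215300054808

-215300054808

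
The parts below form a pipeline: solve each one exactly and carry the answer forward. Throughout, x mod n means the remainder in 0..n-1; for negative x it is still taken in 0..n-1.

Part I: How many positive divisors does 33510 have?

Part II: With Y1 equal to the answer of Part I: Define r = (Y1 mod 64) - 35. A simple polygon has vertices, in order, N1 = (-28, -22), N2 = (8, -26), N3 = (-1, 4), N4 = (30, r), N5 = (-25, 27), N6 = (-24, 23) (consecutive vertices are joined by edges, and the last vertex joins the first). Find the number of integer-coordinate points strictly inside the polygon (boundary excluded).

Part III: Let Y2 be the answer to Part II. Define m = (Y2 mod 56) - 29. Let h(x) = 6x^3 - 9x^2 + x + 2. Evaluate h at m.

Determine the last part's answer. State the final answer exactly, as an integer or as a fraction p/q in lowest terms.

-22288

Part I: 33510 = 2 * 3 * 5 * 1117; number of divisors = (1+1) * (1+1) * (1+1) * (1+1) = 16; answer 16
Part II: Y1 = 16; r = -19; cross terms: (-28*-26 - 8*-22)=904, (8*4 - -1*-26)=6, (-1*-19 - 30*4)=-101, (30*27 - -25*-19)=335, (-25*23 - -24*27)=73, (-24*-22 - -28*23)=1172; twice the area = |2389| = 2389; area = 2389/2; boundary points = 4 + 3 + 1 + 1 + 1 + 1 = 11; strictly interior points = area - boundary/2 + 1 = 1190; answer 1190
Part III: Y2 = 1190; m = -15; 6*(-15)^3 - 9*(-15)^2 + 1*(-15)^1 + 2 = (-20250) + (-2025) + (-15) + (2) = -22288; answer -22288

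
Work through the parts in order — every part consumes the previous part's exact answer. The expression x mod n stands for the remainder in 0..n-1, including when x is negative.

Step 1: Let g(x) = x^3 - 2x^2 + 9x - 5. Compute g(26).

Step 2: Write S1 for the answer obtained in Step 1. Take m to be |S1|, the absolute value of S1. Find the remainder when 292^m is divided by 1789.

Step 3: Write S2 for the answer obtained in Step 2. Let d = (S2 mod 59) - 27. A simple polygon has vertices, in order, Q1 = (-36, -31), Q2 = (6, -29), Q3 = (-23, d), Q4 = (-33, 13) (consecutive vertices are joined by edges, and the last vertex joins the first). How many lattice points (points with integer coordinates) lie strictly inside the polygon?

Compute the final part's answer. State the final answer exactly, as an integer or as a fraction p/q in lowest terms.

759

Step 1: 1*(26)^3 - 2*(26)^2 + 9*(26)^1 - 5 = (17576) + (-1352) + (234) + (-5) = 16453; answer 16453
Step 2: S1 = 16453; m = 16453; squarings mod 1789: 292^1=292, 292^2=1181, 292^4=1130, 292^8=1343, 292^16=337, 292^32=862, 292^64=609, 292^128=558, 292^256=78, 292^512=717, 292^1024=646, 292^2048=479, 292^4096=449, 292^8192=1233, 292^16384=1428; 292^16453 = 292^1 * 292^4 * 292^64 * 292^16384 = 1378 (mod 1789); answer 1378
Step 3: S2 = 1378; d = -6; cross terms: (-36*-29 - 6*-31)=1230, (6*-6 - -23*-29)=-703, (-23*13 - -33*-6)=-497, (-33*-31 - -36*13)=1491; twice the area = |1521| = 1521; area = 1521/2; boundary points = 2 + 1 + 1 + 1 = 5; strictly interior points = area - boundary/2 + 1 = 759; answer 759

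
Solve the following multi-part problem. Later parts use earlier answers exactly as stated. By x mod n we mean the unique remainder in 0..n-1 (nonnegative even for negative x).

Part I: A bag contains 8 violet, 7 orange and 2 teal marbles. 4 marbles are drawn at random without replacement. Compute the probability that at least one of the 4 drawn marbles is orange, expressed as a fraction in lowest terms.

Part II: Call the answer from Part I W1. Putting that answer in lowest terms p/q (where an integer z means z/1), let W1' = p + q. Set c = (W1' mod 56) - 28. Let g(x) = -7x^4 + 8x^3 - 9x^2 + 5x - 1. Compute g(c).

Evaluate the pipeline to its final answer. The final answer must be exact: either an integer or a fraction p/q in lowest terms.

Part I: total draws C(17,4) = 2380; complement C(10,4) = 210; favorable 2380 - 210 = 2170; P = 31/34; answer 31/34
Part II: W1 = 31/34; threaded value p + q = 65; c = -19; -7*(-19)^4 + 8*(-19)^3 - 9*(-19)^2 + 5*(-19)^1 - 1 = (-912247) + (-54872) + (-3249) + (-95) + (-1) = -970464; answer -970464

-970464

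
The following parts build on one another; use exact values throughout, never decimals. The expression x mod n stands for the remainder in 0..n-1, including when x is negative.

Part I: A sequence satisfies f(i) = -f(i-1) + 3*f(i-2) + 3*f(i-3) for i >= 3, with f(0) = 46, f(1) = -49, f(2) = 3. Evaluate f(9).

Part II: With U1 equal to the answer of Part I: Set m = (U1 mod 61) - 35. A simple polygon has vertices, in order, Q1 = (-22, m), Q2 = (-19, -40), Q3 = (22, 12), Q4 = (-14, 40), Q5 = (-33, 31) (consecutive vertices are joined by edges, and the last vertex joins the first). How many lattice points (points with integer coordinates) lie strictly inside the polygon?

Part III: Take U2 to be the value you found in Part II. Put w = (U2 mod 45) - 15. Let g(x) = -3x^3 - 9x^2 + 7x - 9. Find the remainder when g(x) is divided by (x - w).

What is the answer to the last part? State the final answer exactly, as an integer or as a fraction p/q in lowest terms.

Part I: f(3) = -1*(3) + 3*(-49) + 3*(46) = -12; iterating: f(3)=-12, f(4)=-126, f(5)=99, f(6)=-513, f(7)=432, f(8)=-1674, f(9)=1431; answer 1431
Part II: U1 = 1431; m = -7; cross terms: (-22*-40 - -19*-7)=747, (-19*12 - 22*-40)=652, (22*40 - -14*12)=1048, (-14*31 - -33*40)=886, (-33*-7 - -22*31)=913; twice the area = |4246| = 4246; area = 2123; boundary points = 3 + 1 + 4 + 1 + 1 = 10; strictly interior points = area - boundary/2 + 1 = 2119; answer 2119
Part III: U2 = 2119; w = -11; remainder = value at the root: -3*(-11)^3 - 9*(-11)^2 + 7*(-11)^1 - 9 = (3993) + (-1089) + (-77) + (-9) = 2818; answer 2818

2818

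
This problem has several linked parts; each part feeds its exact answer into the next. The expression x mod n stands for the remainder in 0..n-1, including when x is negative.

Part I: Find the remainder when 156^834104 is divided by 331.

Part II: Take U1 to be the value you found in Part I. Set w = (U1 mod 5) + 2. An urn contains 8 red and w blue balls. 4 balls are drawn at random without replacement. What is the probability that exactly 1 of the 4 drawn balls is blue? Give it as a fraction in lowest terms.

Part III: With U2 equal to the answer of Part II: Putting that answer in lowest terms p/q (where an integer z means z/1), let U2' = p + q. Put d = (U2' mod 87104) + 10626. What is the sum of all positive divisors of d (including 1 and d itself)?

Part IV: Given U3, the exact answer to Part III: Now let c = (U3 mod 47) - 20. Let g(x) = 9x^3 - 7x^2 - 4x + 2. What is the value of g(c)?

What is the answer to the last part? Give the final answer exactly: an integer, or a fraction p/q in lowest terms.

-5022

Part I: squarings mod 331: 156^1=156, 156^2=173, 156^4=139, 156^8=123, 156^16=234, 156^32=141, 156^64=21, 156^128=110, 156^256=184, 156^512=94, 156^1024=230, 156^2048=271, 156^4096=290, 156^8192=26, 156^16384=14, 156^32768=196, 156^65536=20, 156^131072=69, 156^262144=127, 156^524288=241; 156^834104 = 156^8 * 156^16 * 156^32 * 156^512 * 156^2048 * 156^4096 * 156^8192 * 156^32768 * 156^262144 * 156^524288 = 113 (mod 331); answer 113
Part II: U1 = 113; w = 5; total draws C(13,4) = 715; favorable C(5,1)*C(8,3) = 280; P = 56/143; answer 56/143
Part III: U2 = 56/143; threaded value p + q = 199; d = 10825; 10825 = 5^2 * 433; sigma = (1 + 5 + 25) * (1 + 433) = 31 * 434 = 13454; answer 13454
Part IV: U3 = 13454; c = -8; 9*(-8)^3 - 7*(-8)^2 - 4*(-8)^1 + 2 = (-4608) + (-448) + (32) + (2) = -5022; answer -5022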